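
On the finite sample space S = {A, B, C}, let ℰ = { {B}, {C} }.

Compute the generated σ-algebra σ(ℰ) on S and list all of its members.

Begin from { {}, {B}, {C}, S } (that is, ℰ plus ∅ and S).
Round 1 adds 3:
  {A,B}  = S∖{C}
  {A,C}  = S∖{B}
  {B,C}  = {C} ∪ {B}
  |family| = 7
Round 2 adds 1:
  {A}  = S∖{B,C}
  |family| = 8
Round 3: no new sets; the family is a σ-algebra.

Therefore σ(ℰ) = { {}, {A}, {B}, {C}, {A,B}, {A,C}, {B,C}, S } (|σ(ℰ)| = 8).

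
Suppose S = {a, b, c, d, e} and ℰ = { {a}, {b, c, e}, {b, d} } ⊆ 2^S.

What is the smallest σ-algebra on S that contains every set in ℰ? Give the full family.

Seed the family with ℰ together with ∅ and S: { ∅, {a}, {b, d}, {b, c, e}, S }.
Round 1: +5 →
  {a, d}  = complement {b, c, e}
  {a, b, d}  = {b, d} ∪ {a}
  {a, c, e}  = complement {b, d}
  {a, b, c, e}  = {b, c, e} ∪ {a}
  {b, c, d, e}  = complement {a}
  (now 10)
Round 2: +3 →
  {d}  = complement {a, b, c, e}
  {c, e}  = complement {a, b, d}
  {a, c, d, e}  = {a, c, e} ∪ {a, d}
  (now 13)
Round 3. New:
  {b}  = complement {a, c, d, e}
  {c, d, e}  = {d} ∪ {c, e}
  (now 15)
Round 4 (1 new):
  {a, b}  = complement {c, d, e}
  (now 16)
Round 5: no new sets; the family is a σ-algebra.

σ(ℰ) = { ∅, {a}, {b}, {d}, {a, b}, {a, d}, {b, d}, {c, e}, {a, b, d}, {a, c, e}, {b, c, e}, {c, d, e}, {a, b, c, e}, {a, c, d, e}, {b, c, d, e}, S }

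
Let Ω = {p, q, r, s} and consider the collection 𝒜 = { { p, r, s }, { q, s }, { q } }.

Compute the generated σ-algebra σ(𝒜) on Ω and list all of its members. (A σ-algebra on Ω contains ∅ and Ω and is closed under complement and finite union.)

Initial family (5 sets): { {  }, { q }, { q, s }, { p, r, s }, Ω }.
Iteration 1: 1 new —
  { p, r }  = complement { q, s }
  [6 total]
Iteration 2: +1 →
  { p, q, r }  = { q } ∪ { p, r }
  [7 total]
Iteration 3: 1 new —
  { s }  = complement { p, q, r }
  [8 total]
Iteration 4: stable.

Therefore σ(𝒜) = { {  }, { q }, { s }, { p, r }, { q, s }, { p, q, r }, { p, r, s }, Ω } (|σ(𝒜)| = 8).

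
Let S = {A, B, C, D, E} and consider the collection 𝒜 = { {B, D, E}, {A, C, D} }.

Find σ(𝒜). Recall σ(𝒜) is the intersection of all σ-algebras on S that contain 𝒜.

σ(𝒜) = { ∅, {D}, {A, C}, {B, E}, {A, C, D}, {B, D, E}, {A, B, C, E}, S }

Derivation:
Start: 𝒜 ∪ {∅, S} = { ∅, {A, C, D}, {B, D, E}, S }.
Iteration 1 adds 2:
  {A, C}  = S∖{B, D, E}
  {B, E}  = S∖{A, C, D}
  |family| = 6
Iteration 2. New:
  {A, B, C, E}  = {B, E} ∪ {A, C}
  |family| = 7
Iteration 3. New:
  {D}  = S∖{A, B, C, E}
  |family| = 8
Iteration 4: no new sets; the family is a σ-algebra.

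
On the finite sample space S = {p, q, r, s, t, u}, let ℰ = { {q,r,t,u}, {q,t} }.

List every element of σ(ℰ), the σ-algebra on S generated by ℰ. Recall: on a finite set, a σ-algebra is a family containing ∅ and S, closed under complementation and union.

σ(ℰ) = { ∅, {p,s}, {q,t}, {r,u}, {p,q,s,t}, {p,r,s,u}, {q,r,t,u}, S }

Derivation:
Seed the family with ℰ together with ∅ and S: { ∅, {q,t}, {q,r,t,u}, S }.
Step 1. New:
  {p,s}  = {q,r,t,u}ᶜ
  {p,r,s,u}  = {q,t}ᶜ
  (now 6)
Step 2: 1 new —
  {p,q,s,t}  = {q,t} ∪ {p,s}
  (now 7)
Step 3. New:
  {r,u}  = {p,q,s,t}ᶜ
  (now 8)
Step 4: stable.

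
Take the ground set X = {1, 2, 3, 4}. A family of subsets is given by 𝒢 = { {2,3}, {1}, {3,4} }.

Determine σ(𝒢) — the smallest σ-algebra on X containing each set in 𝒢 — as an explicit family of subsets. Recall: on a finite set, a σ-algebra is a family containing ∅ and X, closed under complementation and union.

Answer: σ(𝒢) = { ∅, {1}, {2}, {3}, {4}, {1,2}, {1,3}, {1,4}, {2,3}, {2,4}, {3,4}, {1,2,3}, {1,2,4}, {1,3,4}, {2,3,4}, X }

Trace:
Seed the family with 𝒢 together with ∅ and X: { ∅, {1}, {2,3}, {3,4}, X }.
Iteration 1: 5 new —
  {1,2}  = ᶜ of {3,4}
  {1,4}  = ᶜ of {2,3}
  {1,2,3}  = {2,3} ∪ {1}
  {1,3,4}  = {3,4} ∪ {1}
  {2,3,4}  = ᶜ of {1}
  — 10 sets.
Iteration 2 (3 new):
  {2}  = ᶜ of {1,3,4}
  {4}  = ᶜ of {1,2,3}
  {1,2,4}  = {1,2} ∪ {1,4}
  — 13 sets.
Iteration 3 adds 2:
  {3}  = ᶜ of {1,2,4}
  {2,4}  = {4} ∪ {2}
  — 15 sets.
Iteration 4. New:
  {1,3}  = ᶜ of {2,4}
  — 16 sets.
After Iteration 5 the family is unchanged; done.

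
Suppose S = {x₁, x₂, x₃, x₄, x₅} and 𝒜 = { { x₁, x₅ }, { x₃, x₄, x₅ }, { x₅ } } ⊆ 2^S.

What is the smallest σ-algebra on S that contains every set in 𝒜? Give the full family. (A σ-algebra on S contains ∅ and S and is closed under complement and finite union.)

Seed the family with 𝒜 together with ∅ and S: { ∅, { x₅ }, { x₁, x₅ }, { x₃, x₄, x₅ }, S }.
Round 1: +4 →
  { x₁, x₂ }  = complement { x₃, x₄, x₅ }
  { x₂, x₃, x₄ }  = complement { x₁, x₅ }
  { x₁, x₂, x₃, x₄ }  = complement { x₅ }
  { x₁, x₃, x₄, x₅ }  = { x₃, x₄, x₅ } ∪ { x₁, x₅ }
  [9 total]
Round 2 adds 3:
  { x₂ }  = complement { x₁, x₃, x₄, x₅ }
  { x₁, x₂, x₅ }  = { x₁, x₂ } ∪ { x₅ }
  { x₂, x₃, x₄, x₅ }  = { x₃, x₄, x₅ } ∪ { x₂, x₃, x₄ }
  [12 total]
Round 3: +3 →
  { x₁ }  = complement { x₂, x₃, x₄, x₅ }
  { x₂, x₅ }  = { x₂ } ∪ { x₅ }
  { x₃, x₄ }  = complement { x₁, x₂, x₅ }
  [15 total]
Round 4 adds 1:
  { x₁, x₃, x₄ }  = complement { x₂, x₅ }
  [16 total]
After Round 5 the family is unchanged; done.

Therefore σ(𝒜) = { ∅, { x₁ }, { x₂ }, { x₅ }, { x₁, x₂ }, { x₁, x₅ }, { x₂, x₅ }, { x₃, x₄ }, { x₁, x₂, x₅ }, { x₁, x₃, x₄ }, { x₂, x₃, x₄ }, { x₃, x₄, x₅ }, { x₁, x₂, x₃, x₄ }, { x₁, x₃, x₄, x₅ }, { x₂, x₃, x₄, x₅ }, S } (|σ(𝒜)| = 16).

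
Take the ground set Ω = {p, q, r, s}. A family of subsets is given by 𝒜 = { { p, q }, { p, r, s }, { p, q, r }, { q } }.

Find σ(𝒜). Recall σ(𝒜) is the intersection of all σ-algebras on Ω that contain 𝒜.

σ(𝒜) = { ∅, { p }, { q }, { r }, { s }, { p, q }, { p, r }, { p, s }, { q, r }, { q, s }, { r, s }, { p, q, r }, { p, q, s }, { p, r, s }, { q, r, s }, Ω }

Derivation:
Take S₀ = 𝒜 ∪ {∅, Ω} = { ∅, { q }, { p, q }, { p, q, r }, { p, r, s }, Ω }.
Step 1 adds 2:
  { s }  = ᶜ of { p, q, r }
  { r, s }  = ᶜ of { p, q }
  (now 8)
Step 2 adds 3:
  { q, s }  = { s } ∪ { q }
  { p, q, s }  = { s } ∪ { p, q }
  { q, r, s }  = { q } ∪ { r, s }
  (now 11)
Step 3: +3 →
  { p }  = ᶜ of { q, r, s }
  { r }  = ᶜ of { p, q, s }
  { p, r }  = ᶜ of { q, s }
  (now 14)
Step 4. New:
  { p, s }  = { s } ∪ { p }
  { q, r }  = { r } ∪ { q }
  (now 16)
Step 5: closed — nothing new.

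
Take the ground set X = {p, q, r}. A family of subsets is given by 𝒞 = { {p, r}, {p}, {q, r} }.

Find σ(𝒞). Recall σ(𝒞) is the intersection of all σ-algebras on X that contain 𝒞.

Seed the family with 𝒞 together with ∅ and X: { ∅, {p}, {p, r}, {q, r}, X }.
Round 1: +1 →
  {q}  = X∖{p, r}
  — 6 sets.
Round 2: +1 →
  {p, q}  = {q} ∪ {p}
  — 7 sets.
Round 3: 1 new —
  {r}  = X∖{p, q}
  — 8 sets.
Round 4: stable.

Hence σ(𝒞) has 8 members: { ∅, {p}, {q}, {r}, {p, q}, {p, r}, {q, r}, X }.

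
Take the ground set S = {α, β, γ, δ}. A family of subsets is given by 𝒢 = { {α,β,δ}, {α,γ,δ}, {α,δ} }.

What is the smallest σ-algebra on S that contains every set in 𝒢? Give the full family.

Initial family (5 sets): { ∅, {α,δ}, {α,β,δ}, {α,γ,δ}, S }.
Pass 1. New:
  {β}  = complement {α,γ,δ}
  {γ}  = complement {α,β,δ}
  {β,γ}  = complement {α,δ}
  — 8 sets.
Pass 2: already closed under ᶜ and ∪.

Hence σ(𝒢) has 8 members: { ∅, {β}, {γ}, {α,δ}, {β,γ}, {α,β,δ}, {α,γ,δ}, S }.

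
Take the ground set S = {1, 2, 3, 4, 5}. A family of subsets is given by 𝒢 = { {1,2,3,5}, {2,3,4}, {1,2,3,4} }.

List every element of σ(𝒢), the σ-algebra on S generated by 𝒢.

|σ(𝒢)| = 16.  σ(𝒢) = { {}, {1}, {4}, {5}, {1,4}, {1,5}, {2,3}, {4,5}, {1,2,3}, {1,4,5}, {2,3,4}, {2,3,5}, {1,2,3,4}, {1,2,3,5}, {2,3,4,5}, S }

Working:
Take S₀ = 𝒢 ∪ {∅, S} = { {}, {2,3,4}, {1,2,3,4}, {1,2,3,5}, S }.
Round 1: 3 new —
  {4}  = complement {1,2,3,5}
  {5}  = complement {1,2,3,4}
  {1,5}  = complement {2,3,4}
  |family| = 8
Round 2: +3 →
  {4,5}  = {4} ∪ {5}
  {1,4,5}  = {4} ∪ {1,5}
  {2,3,4,5}  = {2,3,4} ∪ {5}
  |family| = 11
Round 3: 3 new —
  {1}  = complement {2,3,4,5}
  {2,3}  = complement {1,4,5}
  {1,2,3}  = complement {4,5}
  |family| = 14
Round 4 adds 2:
  {1,4}  = {4} ∪ {1}
  {2,3,5}  = {2,3} ∪ {5}
  |family| = 16
Round 5: closed — nothing new.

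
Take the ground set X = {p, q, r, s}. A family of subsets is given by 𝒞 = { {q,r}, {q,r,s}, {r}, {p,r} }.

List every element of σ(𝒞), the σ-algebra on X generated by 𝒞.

Begin from { ∅, {r}, {p,r}, {q,r}, {q,r,s}, X } (that is, 𝒞 plus ∅ and X).
Iteration 1: +5 →
  {p}  = complement {q,r,s}
  {p,s}  = complement {q,r}
  {q,s}  = complement {p,r}
  {p,q,r}  = {q,r} ∪ {p,r}
  {p,q,s}  = complement {r}
  [11 total]
Iteration 2. New:
  {s}  = complement {p,q,r}
  {p,r,s}  = {r} ∪ {p,s}
  [13 total]
Iteration 3 adds 2:
  {q}  = complement {p,r,s}
  {r,s}  = {r} ∪ {s}
  [15 total]
Iteration 4: 1 new —
  {p,q}  = complement {r,s}
  [16 total]
Iteration 5: no new sets; the family is a σ-algebra.

|σ(𝒞)| = 16.  σ(𝒞) = { ∅, {p}, {q}, {r}, {s}, {p,q}, {p,r}, {p,s}, {q,r}, {q,s}, {r,s}, {p,q,r}, {p,q,s}, {p,r,s}, {q,r,s}, X }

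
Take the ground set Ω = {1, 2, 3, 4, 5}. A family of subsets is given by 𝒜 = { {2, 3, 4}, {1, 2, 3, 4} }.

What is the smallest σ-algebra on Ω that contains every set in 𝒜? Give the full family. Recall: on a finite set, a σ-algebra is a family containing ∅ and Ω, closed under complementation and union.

Seed the family with 𝒜 together with ∅ and Ω: { {}, {2, 3, 4}, {1, 2, 3, 4}, Ω }.
Iteration 1 (2 new):
  {5}  = complement {1, 2, 3, 4}
  {1, 5}  = complement {2, 3, 4}
  (now 6)
Iteration 2: 1 new —
  {2, 3, 4, 5}  = {2, 3, 4} ∪ {5}
  (now 7)
Iteration 3 adds 1:
  {1}  = complement {2, 3, 4, 5}
  (now 8)
After Iteration 4 the family is unchanged; done.

Therefore σ(𝒜) = { {}, {1}, {5}, {1, 5}, {2, 3, 4}, {1, 2, 3, 4}, {2, 3, 4, 5}, Ω } (|σ(𝒜)| = 8).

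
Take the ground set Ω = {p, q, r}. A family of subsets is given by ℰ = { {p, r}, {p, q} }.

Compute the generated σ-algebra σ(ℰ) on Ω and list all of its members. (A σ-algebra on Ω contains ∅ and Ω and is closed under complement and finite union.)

|σ(ℰ)| = 8.  σ(ℰ) = { ∅, {p}, {q}, {r}, {p, q}, {p, r}, {q, r}, Ω }

Check:
Take S₀ = ℰ ∪ {∅, Ω} = { ∅, {p, q}, {p, r}, Ω }.
Round 1: +2 →
  {q}  = ᶜ of {p, r}
  {r}  = ᶜ of {p, q}
  — 6 sets.
Round 2. New:
  {q, r}  = {r} ∪ {q}
  — 7 sets.
Round 3: +1 →
  {p}  = ᶜ of {q, r}
  — 8 sets.
Round 4: already closed under ᶜ and ∪.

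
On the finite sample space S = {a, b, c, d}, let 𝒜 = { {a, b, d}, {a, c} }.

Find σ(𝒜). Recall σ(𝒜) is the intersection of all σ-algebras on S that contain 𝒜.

Start: 𝒜 ∪ {∅, S} = { {}, {a, c}, {a, b, d}, S }.
Iteration 1. New:
  {c}  = S∖{a, b, d}
  {b, d}  = S∖{a, c}
  |family| = 6
Iteration 2: +1 →
  {b, c, d}  = {c} ∪ {b, d}
  |family| = 7
Iteration 3. New:
  {a}  = S∖{b, c, d}
  |family| = 8
Iteration 4 adds nothing — fixpoint reached.

Hence σ(𝒜) has 8 members: { {}, {a}, {c}, {a, c}, {b, d}, {a, b, d}, {b, c, d}, S }.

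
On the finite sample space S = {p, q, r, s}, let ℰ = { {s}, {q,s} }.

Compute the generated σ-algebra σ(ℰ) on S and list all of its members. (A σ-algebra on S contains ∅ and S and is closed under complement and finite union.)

σ(ℰ) (8 sets): { {}, {q}, {s}, {p,r}, {q,s}, {p,q,r}, {p,r,s}, S }

Trace:
Start: ℰ ∪ {∅, S} = { {}, {s}, {q,s}, S }.
Iteration 1 adds 2:
  {p,r}  = S∖{q,s}
  {p,q,r}  = S∖{s}
  — 6 sets.
Iteration 2 adds 1:
  {p,r,s}  = {p,r} ∪ {s}
  — 7 sets.
Iteration 3: 1 new —
  {q}  = S∖{p,r,s}
  — 8 sets.
After Iteration 4 the family is unchanged; done.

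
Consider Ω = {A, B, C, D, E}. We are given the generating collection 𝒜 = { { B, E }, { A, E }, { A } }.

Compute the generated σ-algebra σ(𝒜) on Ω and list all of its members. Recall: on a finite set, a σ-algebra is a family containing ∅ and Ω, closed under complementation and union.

Answer: σ(𝒜) = { ∅, { A }, { B }, { E }, { A, B }, { A, E }, { B, E }, { C, D }, { A, B, E }, { A, C, D }, { B, C, D }, { C, D, E }, { A, B, C, D }, { A, C, D, E }, { B, C, D, E }, Ω }

Check:
Start: 𝒜 ∪ {∅, Ω} = { ∅, { A }, { A, E }, { B, E }, Ω }.
Pass 1: 4 new —
  { A, B, E }  = { B, E } ∪ { A, E }
  { A, C, D }  = ᶜ of { B, E }
  { B, C, D }  = ᶜ of { A, E }
  { B, C, D, E }  = ᶜ of { A }
  |family| = 9
Pass 2: +3 →
  { C, D }  = ᶜ of { A, B, E }
  { A, B, C, D }  = { A, C, D } ∪ { B, C, D }
  { A, C, D, E }  = { A, C, D } ∪ { A, E }
  |family| = 12
Pass 3 (2 new):
  { B }  = ᶜ of { A, C, D, E }
  { E }  = ᶜ of { A, B, C, D }
  |family| = 14
Pass 4: +2 →
  { A, B }  = { B } ∪ { A }
  { C, D, E }  = { C, D } ∪ { E }
  |family| = 16
Pass 5: closed — nothing new.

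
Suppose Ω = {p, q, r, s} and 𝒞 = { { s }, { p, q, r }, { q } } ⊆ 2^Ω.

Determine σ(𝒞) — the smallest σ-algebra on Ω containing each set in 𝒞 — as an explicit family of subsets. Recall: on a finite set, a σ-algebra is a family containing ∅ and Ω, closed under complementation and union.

σ(𝒞) (8 sets): { ∅, { q }, { s }, { p, r }, { q, s }, { p, q, r }, { p, r, s }, Ω }

Check:
Seed the family with 𝒞 together with ∅ and Ω: { ∅, { q }, { s }, { p, q, r }, Ω }.
Round 1: +2 →
  { q, s }  = { s } ∪ { q }
  { p, r, s }  = ᶜ of { q }
  (now 7)
Round 2. New:
  { p, r }  = ᶜ of { q, s }
  (now 8)
Round 3 adds nothing — fixpoint reached.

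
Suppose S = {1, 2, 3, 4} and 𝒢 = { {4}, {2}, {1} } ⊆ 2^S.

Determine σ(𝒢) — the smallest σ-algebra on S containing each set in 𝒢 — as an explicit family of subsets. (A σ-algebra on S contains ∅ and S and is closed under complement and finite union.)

Begin from { {}, {1}, {2}, {4}, S } (that is, 𝒢 plus ∅ and S).
Round 1 adds 6:
  {1,2}  = {2} ∪ {1}
  {1,4}  = {4} ∪ {1}
  {2,4}  = {4} ∪ {2}
  {1,2,3}  = {4}ᶜ
  {1,3,4}  = {2}ᶜ
  {2,3,4}  = {1}ᶜ
  (now 11)
Round 2 (4 new):
  {1,3}  = {2,4}ᶜ
  {2,3}  = {1,4}ᶜ
  {3,4}  = {1,2}ᶜ
  {1,2,4}  = {1,2} ∪ {1,4}
  (now 15)
Round 3 adds 1:
  {3}  = {1,2,4}ᶜ
  (now 16)
Round 4: already closed under ᶜ and ∪.

|σ(𝒢)| = 16.  σ(𝒢) = { {}, {1}, {2}, {3}, {4}, {1,2}, {1,3}, {1,4}, {2,3}, {2,4}, {3,4}, {1,2,3}, {1,2,4}, {1,3,4}, {2,3,4}, S }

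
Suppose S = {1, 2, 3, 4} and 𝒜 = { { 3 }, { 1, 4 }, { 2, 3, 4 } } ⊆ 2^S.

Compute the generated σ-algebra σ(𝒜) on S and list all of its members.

Seed the family with 𝒜 together with ∅ and S: { {}, { 3 }, { 1, 4 }, { 2, 3, 4 }, S }.
Step 1 adds 4:
  { 1 }  = complement { 2, 3, 4 }
  { 2, 3 }  = complement { 1, 4 }
  { 1, 2, 4 }  = complement { 3 }
  { 1, 3, 4 }  = { 3 } ∪ { 1, 4 }
Step 2: 3 new —
  { 2 }  = complement { 1, 3, 4 }
  { 1, 3 }  = { 3 } ∪ { 1 }
  { 1, 2, 3 }  = { 2, 3 } ∪ { 1 }
Step 3 (3 new):
  { 4 }  = complement { 1, 2, 3 }
  { 1, 2 }  = { 2 } ∪ { 1 }
  { 2, 4 }  = complement { 1, 3 }
Step 4. New:
  { 3, 4 }  = complement { 1, 2 }
Step 5 adds nothing — fixpoint reached.

σ(𝒜) = { {}, { 1 }, { 2 }, { 3 }, { 4 }, { 1, 2 }, { 1, 3 }, { 1, 4 }, { 2, 3 }, { 2, 4 }, { 3, 4 }, { 1, 2, 3 }, { 1, 2, 4 }, { 1, 3, 4 }, { 2, 3, 4 }, S }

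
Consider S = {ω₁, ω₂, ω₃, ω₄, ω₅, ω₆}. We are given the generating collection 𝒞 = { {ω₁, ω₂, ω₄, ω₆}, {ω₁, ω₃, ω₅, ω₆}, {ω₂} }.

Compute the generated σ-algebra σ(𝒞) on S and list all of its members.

Initial family (5 sets): { {}, {ω₂}, {ω₁, ω₂, ω₄, ω₆}, {ω₁, ω₃, ω₅, ω₆}, S }.
Round 1: 4 new —
  {ω₂, ω₄}  = complement {ω₁, ω₃, ω₅, ω₆}
  {ω₃, ω₅}  = complement {ω₁, ω₂, ω₄, ω₆}
  {ω₁, ω₂, ω₃, ω₅, ω₆}  = {ω₁, ω₃, ω₅, ω₆} ∪ {ω₂}
  {ω₁, ω₃, ω₄, ω₅, ω₆}  = complement {ω₂}
Round 2 (3 new):
  {ω₄}  = complement {ω₁, ω₂, ω₃, ω₅, ω₆}
  {ω₂, ω₃, ω₅}  = {ω₂} ∪ {ω₃, ω₅}
  {ω₂, ω₃, ω₄, ω₅}  = {ω₃, ω₅} ∪ {ω₂, ω₄}
Round 3. New:
  {ω₁, ω₆}  = complement {ω₂, ω₃, ω₄, ω₅}
  {ω₁, ω₄, ω₆}  = complement {ω₂, ω₃, ω₅}
  {ω₃, ω₄, ω₅}  = {ω₄} ∪ {ω₃, ω₅}
Round 4 adds 1:
  {ω₁, ω₂, ω₆}  = complement {ω₃, ω₄, ω₅}
After Round 5 the family is unchanged; done.

σ(𝒞) = { {}, {ω₂}, {ω₄}, {ω₁, ω₆}, {ω₂, ω₄}, {ω₃, ω₅}, {ω₁, ω₂, ω₆}, {ω₁, ω₄, ω₆}, {ω₂, ω₃, ω₅}, {ω₃, ω₄, ω₅}, {ω₁, ω₂, ω₄, ω₆}, {ω₁, ω₃, ω₅, ω₆}, {ω₂, ω₃, ω₄, ω₅}, {ω₁, ω₂, ω₃, ω₅, ω₆}, {ω₁, ω₃, ω₄, ω₅, ω₆}, S }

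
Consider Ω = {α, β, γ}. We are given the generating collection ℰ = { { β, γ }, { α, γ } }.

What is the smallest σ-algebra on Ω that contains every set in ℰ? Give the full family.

Start: ℰ ∪ {∅, Ω} = { ∅, { α, γ }, { β, γ }, Ω }.
Pass 1: +2 →
  { α }  = Ω∖{ β, γ }
  { β }  = Ω∖{ α, γ }
  — 6 sets.
Pass 2 adds 1:
  { α, β }  = { β } ∪ { α }
  — 7 sets.
Pass 3 adds 1:
  { γ }  = Ω∖{ α, β }
  — 8 sets.
Pass 4: already closed under ᶜ and ∪.

Hence σ(ℰ) has 8 members: { ∅, { α }, { β }, { γ }, { α, β }, { α, γ }, { β, γ }, Ω }.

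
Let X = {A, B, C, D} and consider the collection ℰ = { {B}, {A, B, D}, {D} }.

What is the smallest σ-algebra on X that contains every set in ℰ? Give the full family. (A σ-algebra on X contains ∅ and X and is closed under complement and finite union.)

|σ(ℰ)| = 16.  σ(ℰ) = { ∅, {A}, {B}, {C}, {D}, {A, B}, {A, C}, {A, D}, {B, C}, {B, D}, {C, D}, {A, B, C}, {A, B, D}, {A, C, D}, {B, C, D}, X }

Check:
Initial family (5 sets): { ∅, {B}, {D}, {A, B, D}, X }.
Pass 1: 4 new —
  {C}  = complement {A, B, D}
  {B, D}  = {D} ∪ {B}
  {A, B, C}  = complement {D}
  {A, C, D}  = complement {B}
Pass 2. New:
  {A, C}  = complement {B, D}
  {B, C}  = {B} ∪ {C}
  {C, D}  = {C} ∪ {D}
  {B, C, D}  = {C} ∪ {B, D}
Pass 3 adds 3:
  {A}  = complement {B, C, D}
  {A, B}  = complement {C, D}
  {A, D}  = complement {B, C}
Pass 4: already closed under ᶜ and ∪.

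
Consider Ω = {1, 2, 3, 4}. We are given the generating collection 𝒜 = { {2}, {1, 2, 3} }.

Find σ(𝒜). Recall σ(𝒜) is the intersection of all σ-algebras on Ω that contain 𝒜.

σ(𝒜) (8 sets): { {}, {2}, {4}, {1, 3}, {2, 4}, {1, 2, 3}, {1, 3, 4}, Ω }

Working:
Start: 𝒜 ∪ {∅, Ω} = { {}, {2}, {1, 2, 3}, Ω }.
Pass 1: 2 new —
  {4}  = {1, 2, 3}ᶜ
  {1, 3, 4}  = {2}ᶜ
  [6 total]
Pass 2: 1 new —
  {2, 4}  = {4} ∪ {2}
  [7 total]
Pass 3 (1 new):
  {1, 3}  = {2, 4}ᶜ
  [8 total]
Pass 4: already closed under ᶜ and ∪.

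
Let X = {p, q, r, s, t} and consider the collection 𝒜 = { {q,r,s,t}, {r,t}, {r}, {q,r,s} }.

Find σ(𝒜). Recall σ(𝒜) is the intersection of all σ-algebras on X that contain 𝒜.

Seed the family with 𝒜 together with ∅ and X: { {}, {r}, {r,t}, {q,r,s}, {q,r,s,t}, X }.
Iteration 1 adds 4:
  {p}  = ᶜ of {q,r,s,t}
  {p,t}  = ᶜ of {q,r,s}
  {p,q,s}  = ᶜ of {r,t}
  {p,q,s,t}  = ᶜ of {r}
Iteration 2: +3 →
  {p,r}  = {r} ∪ {p}
  {p,r,t}  = {r} ∪ {p,t}
  {p,q,r,s}  = {q,r,s} ∪ {p,q,s}
Iteration 3 adds 3:
  {t}  = ᶜ of {p,q,r,s}
  {q,s}  = ᶜ of {p,r,t}
  {q,s,t}  = ᶜ of {p,r}
Iteration 4: no new sets; the family is a σ-algebra.

Therefore σ(𝒜) = { {}, {p}, {r}, {t}, {p,r}, {p,t}, {q,s}, {r,t}, {p,q,s}, {p,r,t}, {q,r,s}, {q,s,t}, {p,q,r,s}, {p,q,s,t}, {q,r,s,t}, X } (|σ(𝒜)| = 16).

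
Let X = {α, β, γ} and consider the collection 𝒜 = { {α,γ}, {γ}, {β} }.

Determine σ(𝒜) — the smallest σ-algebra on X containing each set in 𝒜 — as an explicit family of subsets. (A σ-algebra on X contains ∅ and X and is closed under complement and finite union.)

σ(𝒜) (8 sets): { {}, {α}, {β}, {γ}, {α,β}, {α,γ}, {β,γ}, X }

Derivation:
Start: 𝒜 ∪ {∅, X} = { {}, {β}, {γ}, {α,γ}, X }.
Round 1. New:
  {α,β}  = ᶜ of {γ}
  {β,γ}  = {γ} ∪ {β}
  |family| = 7
Round 2 adds 1:
  {α}  = ᶜ of {β,γ}
  |family| = 8
Round 3: stable.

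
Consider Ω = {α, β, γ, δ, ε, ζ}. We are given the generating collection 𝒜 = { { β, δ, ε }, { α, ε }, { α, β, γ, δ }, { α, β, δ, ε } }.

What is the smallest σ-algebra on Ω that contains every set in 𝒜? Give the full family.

Take S₀ = 𝒜 ∪ {∅, Ω} = { ∅, { α, ε }, { β, δ, ε }, { α, β, γ, δ }, { α, β, δ, ε }, Ω }.
Pass 1 adds 5:
  { γ, ζ }  = complement { α, β, δ, ε }
  { ε, ζ }  = complement { α, β, γ, δ }
  { α, γ, ζ }  = complement { β, δ, ε }
  { β, γ, δ, ζ }  = complement { α, ε }
  { α, β, γ, δ, ε }  = { α, ε } ∪ { α, β, γ, δ }
  [11 total]
Pass 2 (8 new):
  { ζ }  = complement { α, β, γ, δ, ε }
  { α, ε, ζ }  = { ε, ζ } ∪ { α, ε }
  { γ, ε, ζ }  = { ε, ζ } ∪ { γ, ζ }
  { α, γ, ε, ζ }  = { ε, ζ } ∪ { α, γ, ζ }
  { β, δ, ε, ζ }  = { ε, ζ } ∪ { β, δ, ε }
  { α, β, γ, δ, ζ }  = { α, γ, ζ } ∪ { β, γ, δ, ζ }
  { α, β, δ, ε, ζ }  = { ε, ζ } ∪ { α, β, δ, ε }
  { β, γ, δ, ε, ζ }  = { ε, ζ } ∪ { β, γ, δ, ζ }
  [19 total]
Pass 3 (7 new):
  { α }  = complement { β, γ, δ, ε, ζ }
  { γ }  = complement { α, β, δ, ε, ζ }
  { ε }  = complement { α, β, γ, δ, ζ }
  { α, γ }  = complement { β, δ, ε, ζ }
  { β, δ }  = complement { α, γ, ε, ζ }
  { α, β, δ }  = complement { γ, ε, ζ }
  { β, γ, δ }  = complement { α, ε, ζ }
  [26 total]
Pass 4: +6 →
  { α, ζ }  = { ζ } ∪ { α }
  { γ, ε }  = { ε } ∪ { γ }
  { α, γ, ε }  = { ε } ∪ { α, γ }
  { β, δ, ζ }  = { ζ } ∪ { β, δ }
  { α, β, δ, ζ }  = { ζ } ∪ { α, β, δ }
  { β, γ, δ, ε }  = { β, γ, δ } ∪ { ε }
  [32 total]
Pass 5: closed — nothing new.

Therefore σ(𝒜) = { ∅, { α }, { γ }, { ε }, { ζ }, { α, γ }, { α, ε }, { α, ζ }, { β, δ }, { γ, ε }, { γ, ζ }, { ε, ζ }, { α, β, δ }, { α, γ, ε }, { α, γ, ζ }, { α, ε, ζ }, { β, γ, δ }, { β, δ, ε }, { β, δ, ζ }, { γ, ε, ζ }, { α, β, γ, δ }, { α, β, δ, ε }, { α, β, δ, ζ }, { α, γ, ε, ζ }, { β, γ, δ, ε }, { β, γ, δ, ζ }, { β, δ, ε, ζ }, { α, β, γ, δ, ε }, { α, β, γ, δ, ζ }, { α, β, δ, ε, ζ }, { β, γ, δ, ε, ζ }, Ω } (|σ(𝒜)| = 32).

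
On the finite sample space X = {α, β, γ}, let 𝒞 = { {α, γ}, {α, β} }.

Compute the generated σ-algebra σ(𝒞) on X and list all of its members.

Begin from { {}, {α, β}, {α, γ}, X } (that is, 𝒞 plus ∅ and X).
Step 1: +2 →
  {β}  = X∖{α, γ}
  {γ}  = X∖{α, β}
Step 2 (1 new):
  {β, γ}  = {γ} ∪ {β}
Step 3. New:
  {α}  = X∖{β, γ}
After Step 4 the family is unchanged; done.

Hence σ(𝒞) has 8 members: { {}, {α}, {β}, {γ}, {α, β}, {α, γ}, {β, γ}, X }.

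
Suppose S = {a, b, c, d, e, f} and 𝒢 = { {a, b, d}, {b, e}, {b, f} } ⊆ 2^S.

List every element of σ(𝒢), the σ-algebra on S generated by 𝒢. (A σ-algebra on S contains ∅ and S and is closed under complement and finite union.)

Answer: σ(𝒢) = { ∅, {b}, {c}, {e}, {f}, {a, d}, {b, c}, {b, e}, {b, f}, {c, e}, {c, f}, {e, f}, {a, b, d}, {a, c, d}, {a, d, e}, {a, d, f}, {b, c, e}, {b, c, f}, {b, e, f}, {c, e, f}, {a, b, c, d}, {a, b, d, e}, {a, b, d, f}, {a, c, d, e}, {a, c, d, f}, {a, d, e, f}, {b, c, e, f}, {a, b, c, d, e}, {a, b, c, d, f}, {a, b, d, e, f}, {a, c, d, e, f}, S }

Check:
Start: 𝒢 ∪ {∅, S} = { ∅, {b, e}, {b, f}, {a, b, d}, S }.
Iteration 1 adds 6:
  {b, e, f}  = {b, e} ∪ {b, f}
  {c, e, f}  = {a, b, d}ᶜ
  {a, b, d, e}  = {b, e} ∪ {a, b, d}
  {a, b, d, f}  = {b, f} ∪ {a, b, d}
  {a, c, d, e}  = {b, f}ᶜ
  {a, c, d, f}  = {b, e}ᶜ
  (now 11)
Iteration 2 adds 8:
  {c, e}  = {a, b, d, f}ᶜ
  {c, f}  = {a, b, d, e}ᶜ
  {a, c, d}  = {b, e, f}ᶜ
  {b, c, e, f}  = {b, e} ∪ {c, e, f}
  {a, b, c, d, e}  = {b, e} ∪ {a, c, d, e}
  {a, b, c, d, f}  = {a, b, d, f} ∪ {a, c, d, f}
  {a, b, d, e, f}  = {b, e} ∪ {a, b, d, f}
  {a, c, d, e, f}  = {a, c, d, e} ∪ {c, e, f}
  (now 19)
Iteration 3 (8 new):
  {b}  = {a, c, d, e, f}ᶜ
  {c}  = {a, b, d, e, f}ᶜ
  {e}  = {a, b, c, d, f}ᶜ
  {f}  = {a, b, c, d, e}ᶜ
  {a, d}  = {b, c, e, f}ᶜ
  {b, c, e}  = {b, e} ∪ {c, e}
  {b, c, f}  = {b, f} ∪ {c, f}
  {a, b, c, d}  = {a, c, d} ∪ {a, b, d}
  (now 27)
Iteration 4. New:
  {b, c}  = {b} ∪ {c}
  {e, f}  = {a, b, c, d}ᶜ
  {a, d, e}  = {b, c, f}ᶜ
  {a, d, f}  = {b, c, e}ᶜ
  (now 31)
Iteration 5. New:
  {a, d, e, f}  = {b, c}ᶜ
  (now 32)
Iteration 6: already closed under ᶜ and ∪.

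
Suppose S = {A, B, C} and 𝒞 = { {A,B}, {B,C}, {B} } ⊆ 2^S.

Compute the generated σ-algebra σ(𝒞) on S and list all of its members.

Take S₀ = 𝒞 ∪ {∅, S} = { {}, {B}, {A,B}, {B,C}, S }.
Step 1: +3 →
  {A}  = S∖{B,C}
  {C}  = S∖{A,B}
  {A,C}  = S∖{B}
  — 8 sets.
Step 2 adds nothing — fixpoint reached.

σ(𝒞) = { {}, {A}, {B}, {C}, {A,B}, {A,C}, {B,C}, S }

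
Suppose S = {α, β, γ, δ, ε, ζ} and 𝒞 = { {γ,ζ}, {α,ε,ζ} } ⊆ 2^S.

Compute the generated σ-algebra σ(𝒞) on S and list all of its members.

σ(𝒞) (16 sets): { ∅, {γ}, {ζ}, {α,ε}, {β,δ}, {γ,ζ}, {α,γ,ε}, {α,ε,ζ}, {β,γ,δ}, {β,δ,ζ}, {α,β,δ,ε}, {α,γ,ε,ζ}, {β,γ,δ,ζ}, {α,β,γ,δ,ε}, {α,β,δ,ε,ζ}, S }

Working:
Take S₀ = 𝒞 ∪ {∅, S} = { ∅, {γ,ζ}, {α,ε,ζ}, S }.
Round 1: 3 new —
  {β,γ,δ}  = {α,ε,ζ}ᶜ
  {α,β,δ,ε}  = {γ,ζ}ᶜ
  {α,γ,ε,ζ}  = {α,ε,ζ} ∪ {γ,ζ}
  [7 total]
Round 2: +4 →
  {β,δ}  = {α,γ,ε,ζ}ᶜ
  {β,γ,δ,ζ}  = {β,γ,δ} ∪ {γ,ζ}
  {α,β,γ,δ,ε}  = {β,γ,δ} ∪ {α,β,δ,ε}
  {α,β,δ,ε,ζ}  = {α,ε,ζ} ∪ {α,β,δ,ε}
  [11 total]
Round 3: 3 new —
  {γ}  = {α,β,δ,ε,ζ}ᶜ
  {ζ}  = {α,β,γ,δ,ε}ᶜ
  {α,ε}  = {β,γ,δ,ζ}ᶜ
  [14 total]
Round 4 adds 2:
  {α,γ,ε}  = {γ} ∪ {α,ε}
  {β,δ,ζ}  = {β,δ} ∪ {ζ}
  [16 total]
Round 5: already closed under ᶜ and ∪.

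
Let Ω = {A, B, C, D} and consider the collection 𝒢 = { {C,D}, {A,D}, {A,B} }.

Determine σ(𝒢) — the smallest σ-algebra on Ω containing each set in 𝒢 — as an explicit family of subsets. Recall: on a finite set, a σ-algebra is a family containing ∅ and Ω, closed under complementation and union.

Initial family (5 sets): { {}, {A,B}, {A,D}, {C,D}, Ω }.
Step 1. New:
  {B,C}  = {A,D}ᶜ
  {A,B,D}  = {A,D} ∪ {A,B}
  {A,C,D}  = {C,D} ∪ {A,D}
  (now 8)
Step 2: 4 new —
  {B}  = {A,C,D}ᶜ
  {C}  = {A,B,D}ᶜ
  {A,B,C}  = {B,C} ∪ {A,B}
  {B,C,D}  = {C,D} ∪ {B,C}
  (now 12)
Step 3: +2 →
  {A}  = {B,C,D}ᶜ
  {D}  = {A,B,C}ᶜ
  (now 14)
Step 4 adds 2:
  {A,C}  = {C} ∪ {A}
  {B,D}  = {D} ∪ {B}
  (now 16)
Step 5 adds nothing — fixpoint reached.

Hence σ(𝒢) has 16 members: { {}, {A}, {B}, {C}, {D}, {A,B}, {A,C}, {A,D}, {B,C}, {B,D}, {C,D}, {A,B,C}, {A,B,D}, {A,C,D}, {B,C,D}, Ω }.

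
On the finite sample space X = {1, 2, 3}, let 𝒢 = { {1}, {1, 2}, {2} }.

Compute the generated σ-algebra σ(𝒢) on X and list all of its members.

Answer: σ(𝒢) = { {}, {1}, {2}, {3}, {1, 2}, {1, 3}, {2, 3}, X }

Check:
Begin from { {}, {1}, {2}, {1, 2}, X } (that is, 𝒢 plus ∅ and X).
Round 1: +3 →
  {3}  = X∖{1, 2}
  {1, 3}  = X∖{2}
  {2, 3}  = X∖{1}
  (now 8)
Round 2: closed — nothing new.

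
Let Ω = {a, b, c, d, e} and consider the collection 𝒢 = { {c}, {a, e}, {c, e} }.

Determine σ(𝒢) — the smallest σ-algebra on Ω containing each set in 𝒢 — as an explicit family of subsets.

Answer: σ(𝒢) = { {}, {a}, {c}, {e}, {a, c}, {a, e}, {b, d}, {c, e}, {a, b, d}, {a, c, e}, {b, c, d}, {b, d, e}, {a, b, c, d}, {a, b, d, e}, {b, c, d, e}, Ω }

Trace:
Initial family (5 sets): { {}, {c}, {a, e}, {c, e}, Ω }.
Iteration 1 adds 4:
  {a, b, d}  = complement {c, e}
  {a, c, e}  = {c} ∪ {a, e}
  {b, c, d}  = complement {a, e}
  {a, b, d, e}  = complement {c}
  [9 total]
Iteration 2 adds 3:
  {b, d}  = complement {a, c, e}
  {a, b, c, d}  = {b, c, d} ∪ {a, b, d}
  {b, c, d, e}  = {b, c, d} ∪ {c, e}
  [12 total]
Iteration 3: 2 new —
  {a}  = complement {b, c, d, e}
  {e}  = complement {a, b, c, d}
  [14 total]
Iteration 4: +2 →
  {a, c}  = {c} ∪ {a}
  {b, d, e}  = {b, d} ∪ {e}
  [16 total]
Iteration 5: no new sets; the family is a σ-algebra.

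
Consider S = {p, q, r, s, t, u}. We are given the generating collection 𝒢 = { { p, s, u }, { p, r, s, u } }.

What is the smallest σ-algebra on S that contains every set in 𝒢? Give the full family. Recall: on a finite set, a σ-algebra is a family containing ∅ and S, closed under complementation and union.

σ(𝒢) (8 sets): { {}, { r }, { q, t }, { p, s, u }, { q, r, t }, { p, r, s, u }, { p, q, s, t, u }, S }

Check:
Begin from { {}, { p, s, u }, { p, r, s, u }, S } (that is, 𝒢 plus ∅ and S).
Iteration 1 adds 2:
  { q, t }  = ᶜ of { p, r, s, u }
  { q, r, t }  = ᶜ of { p, s, u }
  |family| = 6
Iteration 2 (1 new):
  { p, q, s, t, u }  = { q, t } ∪ { p, s, u }
  |family| = 7
Iteration 3 adds 1:
  { r }  = ᶜ of { p, q, s, t, u }
  |family| = 8
Iteration 4 adds nothing — fixpoint reached.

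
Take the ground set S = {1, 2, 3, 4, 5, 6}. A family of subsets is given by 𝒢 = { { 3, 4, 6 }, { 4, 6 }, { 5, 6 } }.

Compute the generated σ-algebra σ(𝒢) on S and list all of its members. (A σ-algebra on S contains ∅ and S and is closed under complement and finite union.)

Start: 𝒢 ∪ {∅, S} = { ∅, { 4, 6 }, { 5, 6 }, { 3, 4, 6 }, S }.
Iteration 1: 5 new —
  { 1, 2, 5 }  = S∖{ 3, 4, 6 }
  { 4, 5, 6 }  = { 5, 6 } ∪ { 4, 6 }
  { 1, 2, 3, 4 }  = S∖{ 5, 6 }
  { 1, 2, 3, 5 }  = S∖{ 4, 6 }
  { 3, 4, 5, 6 }  = { 5, 6 } ∪ { 3, 4, 6 }
  |family| = 10
Iteration 2 (7 new):
  { 1, 2 }  = S∖{ 3, 4, 5, 6 }
  { 1, 2, 3 }  = S∖{ 4, 5, 6 }
  { 1, 2, 5, 6 }  = { 5, 6 } ∪ { 1, 2, 5 }
  { 1, 2, 3, 4, 5 }  = { 1, 2, 5 } ∪ { 1, 2, 3, 4 }
  { 1, 2, 3, 4, 6 }  = { 3, 4, 6 } ∪ { 1, 2, 3, 4 }
  { 1, 2, 3, 5, 6 }  = { 5, 6 } ∪ { 1, 2, 3, 5 }
  { 1, 2, 4, 5, 6 }  = { 1, 2, 5 } ∪ { 4, 6 }
  |family| = 17
Iteration 3. New:
  { 3 }  = S∖{ 1, 2, 4, 5, 6 }
  { 4 }  = S∖{ 1, 2, 3, 5, 6 }
  { 5 }  = S∖{ 1, 2, 3, 4, 6 }
  { 6 }  = S∖{ 1, 2, 3, 4, 5 }
  { 3, 4 }  = S∖{ 1, 2, 5, 6 }
  { 1, 2, 4, 6 }  = { 1, 2 } ∪ { 4, 6 }
  |family| = 23
Iteration 4: +9 →
  { 3, 5 }  = S∖{ 1, 2, 4, 6 }
  { 3, 6 }  = { 6 } ∪ { 3 }
  { 4, 5 }  = { 5 } ∪ { 4 }
  { 1, 2, 4 }  = { 1, 2 } ∪ { 4 }
  { 1, 2, 6 }  = { 1, 2 } ∪ { 6 }
  { 3, 4, 5 }  = { 3, 4 } ∪ { 5 }
  { 3, 5, 6 }  = { 5, 6 } ∪ { 3 }
  { 1, 2, 3, 6 }  = { 1, 2, 3 } ∪ { 6 }
  { 1, 2, 4, 5 }  = { 1, 2, 5 } ∪ { 4 }
  |family| = 32
Iteration 5: closed — nothing new.

σ(𝒢) = { ∅, { 3 }, { 4 }, { 5 }, { 6 }, { 1, 2 }, { 3, 4 }, { 3, 5 }, { 3, 6 }, { 4, 5 }, { 4, 6 }, { 5, 6 }, { 1, 2, 3 }, { 1, 2, 4 }, { 1, 2, 5 }, { 1, 2, 6 }, { 3, 4, 5 }, { 3, 4, 6 }, { 3, 5, 6 }, { 4, 5, 6 }, { 1, 2, 3, 4 }, { 1, 2, 3, 5 }, { 1, 2, 3, 6 }, { 1, 2, 4, 5 }, { 1, 2, 4, 6 }, { 1, 2, 5, 6 }, { 3, 4, 5, 6 }, { 1, 2, 3, 4, 5 }, { 1, 2, 3, 4, 6 }, { 1, 2, 3, 5, 6 }, { 1, 2, 4, 5, 6 }, S }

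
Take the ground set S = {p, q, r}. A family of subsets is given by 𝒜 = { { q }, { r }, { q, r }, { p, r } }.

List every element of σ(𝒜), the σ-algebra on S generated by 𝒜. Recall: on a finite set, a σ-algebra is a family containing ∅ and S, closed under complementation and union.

σ(𝒜) (8 sets): { {  }, { p }, { q }, { r }, { p, q }, { p, r }, { q, r }, S }

Check:
Seed the family with 𝒜 together with ∅ and S: { {  }, { q }, { r }, { p, r }, { q, r }, S }.
Step 1: 2 new —
  { p }  = ᶜ of { q, r }
  { p, q }  = ᶜ of { r }
  — 8 sets.
Step 2 adds nothing — fixpoint reached.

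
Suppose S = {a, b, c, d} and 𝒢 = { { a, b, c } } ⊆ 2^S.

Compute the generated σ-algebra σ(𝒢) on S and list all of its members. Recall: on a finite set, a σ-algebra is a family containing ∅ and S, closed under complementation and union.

σ(𝒢) (4 sets): { ∅, { d }, { a, b, c }, S }

Working:
Initial family (3 sets): { ∅, { a, b, c }, S }.
Step 1 adds 1:
  { d }  = { a, b, c }ᶜ
  |family| = 4
Step 2 adds nothing — fixpoint reached.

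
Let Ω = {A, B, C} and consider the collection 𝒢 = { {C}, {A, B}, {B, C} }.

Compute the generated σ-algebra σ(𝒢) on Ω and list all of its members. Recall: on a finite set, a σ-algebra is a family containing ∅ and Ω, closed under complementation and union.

σ(𝒢) = { {}, {A}, {B}, {C}, {A, B}, {A, C}, {B, C}, Ω }

Trace:
Begin from { {}, {C}, {A, B}, {B, C}, Ω } (that is, 𝒢 plus ∅ and Ω).
Pass 1. New:
  {A}  = ᶜ of {B, C}
  (now 6)
Pass 2 (1 new):
  {A, C}  = {C} ∪ {A}
  (now 7)
Pass 3: 1 new —
  {B}  = ᶜ of {A, C}
  (now 8)
Pass 4: closed — nothing new.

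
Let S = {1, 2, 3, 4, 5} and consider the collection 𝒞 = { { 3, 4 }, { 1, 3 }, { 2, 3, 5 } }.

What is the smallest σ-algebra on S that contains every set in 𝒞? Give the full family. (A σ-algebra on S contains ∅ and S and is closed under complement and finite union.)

Begin from { {  }, { 1, 3 }, { 3, 4 }, { 2, 3, 5 }, S } (that is, 𝒞 plus ∅ and S).
Iteration 1: 6 new —
  { 1, 4 }  = ᶜ of { 2, 3, 5 }
  { 1, 2, 5 }  = ᶜ of { 3, 4 }
  { 1, 3, 4 }  = { 3, 4 } ∪ { 1, 3 }
  { 2, 4, 5 }  = ᶜ of { 1, 3 }
  { 1, 2, 3, 5 }  = { 2, 3, 5 } ∪ { 1, 3 }
  { 2, 3, 4, 5 }  = { 3, 4 } ∪ { 2, 3, 5 }
  — 11 sets.
Iteration 2 (4 new):
  { 1 }  = ᶜ of { 2, 3, 4, 5 }
  { 4 }  = ᶜ of { 1, 2, 3, 5 }
  { 2, 5 }  = ᶜ of { 1, 3, 4 }
  { 1, 2, 4, 5 }  = { 1, 2, 5 } ∪ { 1, 4 }
  — 15 sets.
Iteration 3: 1 new —
  { 3 }  = ᶜ of { 1, 2, 4, 5 }
  — 16 sets.
Iteration 4: no new sets; the family is a σ-algebra.

σ(𝒞) = { {  }, { 1 }, { 3 }, { 4 }, { 1, 3 }, { 1, 4 }, { 2, 5 }, { 3, 4 }, { 1, 2, 5 }, { 1, 3, 4 }, { 2, 3, 5 }, { 2, 4, 5 }, { 1, 2, 3, 5 }, { 1, 2, 4, 5 }, { 2, 3, 4, 5 }, S }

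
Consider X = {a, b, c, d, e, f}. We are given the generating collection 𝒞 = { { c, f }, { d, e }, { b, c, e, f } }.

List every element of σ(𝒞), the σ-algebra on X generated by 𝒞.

σ(𝒞) (32 sets): { {}, { a }, { b }, { d }, { e }, { a, b }, { a, d }, { a, e }, { b, d }, { b, e }, { c, f }, { d, e }, { a, b, d }, { a, b, e }, { a, c, f }, { a, d, e }, { b, c, f }, { b, d, e }, { c, d, f }, { c, e, f }, { a, b, c, f }, { a, b, d, e }, { a, c, d, f }, { a, c, e, f }, { b, c, d, f }, { b, c, e, f }, { c, d, e, f }, { a, b, c, d, f }, { a, b, c, e, f }, { a, c, d, e, f }, { b, c, d, e, f }, X }

Derivation:
Start: 𝒞 ∪ {∅, X} = { {}, { c, f }, { d, e }, { b, c, e, f }, X }.
Round 1: 5 new —
  { a, d }  = { b, c, e, f }ᶜ
  { a, b, c, f }  = { d, e }ᶜ
  { a, b, d, e }  = { c, f }ᶜ
  { c, d, e, f }  = { d, e } ∪ { c, f }
  { b, c, d, e, f }  = { d, e } ∪ { b, c, e, f }
  (now 10)
Round 2. New:
  { a }  = { b, c, d, e, f }ᶜ
  { a, b }  = { c, d, e, f }ᶜ
  { a, d, e }  = { d, e } ∪ { a, d }
  { a, c, d, f }  = { a, d } ∪ { c, f }
  { a, b, c, d, f }  = { a, b, c, f } ∪ { a, d }
  { a, b, c, e, f }  = { a, b, c, f } ∪ { b, c, e, f }
  { a, c, d, e, f }  = { c, d, e, f } ∪ { a, d }
  (now 17)
Round 3 (7 new):
  { b }  = { a, c, d, e, f }ᶜ
  { d }  = { a, b, c, e, f }ᶜ
  { e }  = { a, b, c, d, f }ᶜ
  { b, e }  = { a, c, d, f }ᶜ
  { a, b, d }  = { a, d } ∪ { a, b }
  { a, c, f }  = { c, f } ∪ { a }
  { b, c, f }  = { a, d, e }ᶜ
  (now 24)
Round 4. New:
  { a, e }  = { a } ∪ { e }
  { b, d }  = { b } ∪ { d }
  { a, b, e }  = { b, e } ∪ { a, b }
  { b, d, e }  = { a, c, f }ᶜ
  { c, d, f }  = { c, f } ∪ { d }
  { c, e, f }  = { a, b, d }ᶜ
  { a, c, e, f }  = { a, c, f } ∪ { e }
  { b, c, d, f }  = { b, c, f } ∪ { d }
  (now 32)
Round 5: already closed under ᶜ and ∪.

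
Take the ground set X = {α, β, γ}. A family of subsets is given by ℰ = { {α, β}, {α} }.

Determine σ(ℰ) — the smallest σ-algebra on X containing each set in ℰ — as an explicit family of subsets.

Seed the family with ℰ together with ∅ and X: { ∅, {α}, {α, β}, X }.
Pass 1: 2 new —
  {γ}  = {α, β}ᶜ
  {β, γ}  = {α}ᶜ
  [6 total]
Pass 2 (1 new):
  {α, γ}  = {γ} ∪ {α}
  [7 total]
Pass 3: +1 →
  {β}  = {α, γ}ᶜ
  [8 total]
Pass 4: closed — nothing new.

Hence σ(ℰ) has 8 members: { ∅, {α}, {β}, {γ}, {α, β}, {α, γ}, {β, γ}, X }.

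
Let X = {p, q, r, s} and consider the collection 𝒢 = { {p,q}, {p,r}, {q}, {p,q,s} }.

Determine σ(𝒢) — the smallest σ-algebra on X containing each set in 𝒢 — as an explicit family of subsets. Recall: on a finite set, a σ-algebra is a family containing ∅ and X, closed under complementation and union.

Start: 𝒢 ∪ {∅, X} = { ∅, {q}, {p,q}, {p,r}, {p,q,s}, X }.
Round 1: 5 new —
  {r}  = X∖{p,q,s}
  {q,s}  = X∖{p,r}
  {r,s}  = X∖{p,q}
  {p,q,r}  = {p,q} ∪ {p,r}
  {p,r,s}  = X∖{q}
  (now 11)
Round 2: 3 new —
  {s}  = X∖{p,q,r}
  {q,r}  = {q} ∪ {r}
  {q,r,s}  = {r,s} ∪ {q}
  (now 14)
Round 3: +2 →
  {p}  = X∖{q,r,s}
  {p,s}  = X∖{q,r}
  (now 16)
Round 4: already closed under ᶜ and ∪.

σ(𝒢) = { ∅, {p}, {q}, {r}, {s}, {p,q}, {p,r}, {p,s}, {q,r}, {q,s}, {r,s}, {p,q,r}, {p,q,s}, {p,r,s}, {q,r,s}, X }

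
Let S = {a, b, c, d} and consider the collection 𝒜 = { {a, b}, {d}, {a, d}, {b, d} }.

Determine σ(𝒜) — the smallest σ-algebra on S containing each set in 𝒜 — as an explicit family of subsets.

Seed the family with 𝒜 together with ∅ and S: { {}, {d}, {a, b}, {a, d}, {b, d}, S }.
Round 1. New:
  {a, c}  = ᶜ of {b, d}
  {b, c}  = ᶜ of {a, d}
  {c, d}  = ᶜ of {a, b}
  {a, b, c}  = ᶜ of {d}
  {a, b, d}  = {a, d} ∪ {a, b}
  — 11 sets.
Round 2. New:
  {c}  = ᶜ of {a, b, d}
  {a, c, d}  = {c, d} ∪ {a, d}
  {b, c, d}  = {c, d} ∪ {b, c}
  — 14 sets.
Round 3 (2 new):
  {a}  = ᶜ of {b, c, d}
  {b}  = ᶜ of {a, c, d}
  — 16 sets.
After Round 4 the family is unchanged; done.

Hence σ(𝒜) has 16 members: { {}, {a}, {b}, {c}, {d}, {a, b}, {a, c}, {a, d}, {b, c}, {b, d}, {c, d}, {a, b, c}, {a, b, d}, {a, c, d}, {b, c, d}, S }.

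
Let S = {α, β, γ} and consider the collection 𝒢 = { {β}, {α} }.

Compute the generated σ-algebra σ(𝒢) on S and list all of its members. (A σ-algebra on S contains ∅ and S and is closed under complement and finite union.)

σ(𝒢) = { {}, {α}, {β}, {γ}, {α,β}, {α,γ}, {β,γ}, S }

Trace:
Start: 𝒢 ∪ {∅, S} = { {}, {α}, {β}, S }.
Pass 1: 3 new —
  {α,β}  = {β} ∪ {α}
  {α,γ}  = complement {β}
  {β,γ}  = complement {α}
Pass 2: +1 →
  {γ}  = complement {α,β}
After Pass 3 the family is unchanged; done.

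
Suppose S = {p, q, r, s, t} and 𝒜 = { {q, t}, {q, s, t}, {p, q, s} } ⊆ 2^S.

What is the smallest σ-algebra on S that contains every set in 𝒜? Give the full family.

Seed the family with 𝒜 together with ∅ and S: { ∅, {q, t}, {p, q, s}, {q, s, t}, S }.
Step 1 (4 new):
  {p, r}  = S∖{q, s, t}
  {r, t}  = S∖{p, q, s}
  {p, r, s}  = S∖{q, t}
  {p, q, s, t}  = {q, t} ∪ {p, q, s}
  (now 9)
Step 2: +7 →
  {r}  = S∖{p, q, s, t}
  {p, r, t}  = {p, r} ∪ {r, t}
  {q, r, t}  = {q, t} ∪ {r, t}
  {p, q, r, s}  = {p, q, s} ∪ {p, r, s}
  {p, q, r, t}  = {q, t} ∪ {p, r}
  {p, r, s, t}  = {p, r, s} ∪ {r, t}
  {q, r, s, t}  = {r, t} ∪ {q, s, t}
  (now 16)
Step 3 (6 new):
  {p}  = S∖{q, r, s, t}
  {q}  = S∖{p, r, s, t}
  {s}  = S∖{p, q, r, t}
  {t}  = S∖{p, q, r, s}
  {p, s}  = S∖{q, r, t}
  {q, s}  = S∖{p, r, t}
  (now 22)
Step 4 adds 10:
  {p, q}  = {q} ∪ {p}
  {p, t}  = {t} ∪ {p}
  {q, r}  = {q} ∪ {r}
  {r, s}  = {r} ∪ {s}
  {s, t}  = {t} ∪ {s}
  {p, q, r}  = {q} ∪ {p, r}
  {p, q, t}  = {q, t} ∪ {p}
  {p, s, t}  = {t} ∪ {p, s}
  {q, r, s}  = {r} ∪ {q, s}
  {r, s, t}  = {s} ∪ {r, t}
  (now 32)
Step 5 adds nothing — fixpoint reached.

|σ(𝒜)| = 32.  σ(𝒜) = { ∅, {p}, {q}, {r}, {s}, {t}, {p, q}, {p, r}, {p, s}, {p, t}, {q, r}, {q, s}, {q, t}, {r, s}, {r, t}, {s, t}, {p, q, r}, {p, q, s}, {p, q, t}, {p, r, s}, {p, r, t}, {p, s, t}, {q, r, s}, {q, r, t}, {q, s, t}, {r, s, t}, {p, q, r, s}, {p, q, r, t}, {p, q, s, t}, {p, r, s, t}, {q, r, s, t}, S }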